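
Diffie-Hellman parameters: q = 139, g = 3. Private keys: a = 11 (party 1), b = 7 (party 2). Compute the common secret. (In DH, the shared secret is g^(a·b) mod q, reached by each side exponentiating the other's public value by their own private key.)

111

Party 2 sends B = g^b mod q = 3^7 mod 139.
3^1 ≡ 3 (mod 139)
3^2 = (3^1)^2 ≡ 3^2 = 9 ≡ 9 (mod 139)
3^4 = (3^2)^2 ≡ 9^2 = 81 ≡ 81 (mod 139)
3^7 = 3^4 · 3^2 · 3^1 ≡ 81 · 9 · 3 ≡ 102 (mod 139).
So B = 102. Party 1 then computes K = B^a mod q = 102^11 mod 139.
102^1 ≡ 102 (mod 139)
102^2 = (102^1)^2 ≡ 102^2 = 10404 ≡ 118 (mod 139)
102^4 = (102^2)^2 ≡ 118^2 = 13924 ≡ 24 (mod 139)
102^8 = (102^4)^2 ≡ 24^2 = 576 ≡ 20 (mod 139)
102^11 = 102^8 · 102^2 · 102^1 ≡ 20 · 118 · 102 ≡ 111 (mod 139).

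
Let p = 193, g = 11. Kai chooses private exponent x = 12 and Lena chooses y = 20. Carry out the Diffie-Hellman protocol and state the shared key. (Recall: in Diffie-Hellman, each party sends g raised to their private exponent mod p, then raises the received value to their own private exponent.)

Kai sends A = g^x mod p = 11^12 mod 193.
11^1 ≡ 11 (mod 193)
11^2 = (11^1)^2 ≡ 11^2 = 121 ≡ 121 (mod 193)
11^4 = (11^2)^2 ≡ 121^2 = 14641 ≡ 166 (mod 193)
11^8 = (11^4)^2 ≡ 166^2 = 27556 ≡ 150 (mod 193)
11^12 = 11^8 · 11^4 ≡ 150 · 166 ≡ 3 (mod 193).
So A = 3. Lena then computes K = A^y mod p = 3^20 mod 193.
3^1 ≡ 3 (mod 193)
3^2 = (3^1)^2 ≡ 3^2 = 9 ≡ 9 (mod 193)
3^4 = (3^2)^2 ≡ 9^2 = 81 ≡ 81 (mod 193)
3^8 = (3^4)^2 ≡ 81^2 = 6561 ≡ 192 (mod 193)
3^16 = (3^8)^2 ≡ 192^2 = 36864 ≡ 1 (mod 193)
3^20 = 3^16 · 3^4 ≡ 1 · 81 ≡ 81 (mod 193).

81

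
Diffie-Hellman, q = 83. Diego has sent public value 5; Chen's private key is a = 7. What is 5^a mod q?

Shared key K = 5^7 mod 83.
5^1 ≡ 5 (mod 83)
5^2 = (5^1)^2 ≡ 5^2 = 25 ≡ 25 (mod 83)
5^4 = (5^2)^2 ≡ 25^2 = 625 ≡ 44 (mod 83)
5^7 = 5^4 · 5^2 · 5^1 ≡ 44 · 25 · 5 ≡ 22 (mod 83).

22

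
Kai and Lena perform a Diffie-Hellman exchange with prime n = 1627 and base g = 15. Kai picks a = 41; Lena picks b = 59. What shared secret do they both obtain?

1232

Kai sends A = g^a mod n = 15^41 mod 1627.
15^1 ≡ 15 (mod 1627)
15^2 = (15^1)^2 ≡ 15^2 = 225 ≡ 225 (mod 1627)
15^4 = (15^2)^2 ≡ 225^2 = 50625 ≡ 188 (mod 1627)
15^8 = (15^4)^2 ≡ 188^2 = 35344 ≡ 1177 (mod 1627)
15^16 = (15^8)^2 ≡ 1177^2 = 1385329 ≡ 752 (mod 1627)
15^32 = (15^16)^2 ≡ 752^2 = 565504 ≡ 935 (mod 1627)
15^41 = 15^32 · 15^8 · 15^1 ≡ 935 · 1177 · 15 ≡ 1510 (mod 1627).
So A = 1510. Lena then computes K = A^b mod n = 1510^59 mod 1627.
1510^1 ≡ 1510 (mod 1627)
1510^2 = (1510^1)^2 ≡ 1510^2 = 2280100 ≡ 673 (mod 1627)
1510^4 = (1510^2)^2 ≡ 673^2 = 452929 ≡ 623 (mod 1627)
1510^8 = (1510^4)^2 ≡ 623^2 = 388129 ≡ 903 (mod 1627)
1510^16 = (1510^8)^2 ≡ 903^2 = 815409 ≡ 282 (mod 1627)
1510^32 = (1510^16)^2 ≡ 282^2 = 79524 ≡ 1428 (mod 1627)
1510^59 = 1510^32 · 1510^16 · 1510^8 · 1510^2 · 1510^1 ≡ 1428 · 282 · 903 · 673 · 1510 ≡ 1232 (mod 1627).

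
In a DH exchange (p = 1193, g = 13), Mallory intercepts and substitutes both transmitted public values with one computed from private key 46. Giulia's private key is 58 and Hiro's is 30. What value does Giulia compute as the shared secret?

206

Giulia receives Mallory's public value M = 13^46 mod 1193 instead of the honest one.
13^1 ≡ 13 (mod 1193)
13^2 = (13^1)^2 ≡ 13^2 = 169 ≡ 169 (mod 1193)
13^4 = (13^2)^2 ≡ 169^2 = 28561 ≡ 1122 (mod 1193)
13^8 = (13^4)^2 ≡ 1122^2 = 1258884 ≡ 269 (mod 1193)
13^16 = (13^8)^2 ≡ 269^2 = 72361 ≡ 781 (mod 1193)
13^32 = (13^16)^2 ≡ 781^2 = 609961 ≡ 338 (mod 1193)
13^46 = 13^32 · 13^8 · 13^4 · 13^2 ≡ 338 · 269 · 1122 · 169 ≡ 369 (mod 1193).
So M = 369. Giulia computes K = M^58 mod 1193.
369^1 ≡ 369 (mod 1193)
369^2 = (369^1)^2 ≡ 369^2 = 136161 ≡ 159 (mod 1193)
369^4 = (369^2)^2 ≡ 159^2 = 25281 ≡ 228 (mod 1193)
369^8 = (369^4)^2 ≡ 228^2 = 51984 ≡ 685 (mod 1193)
369^16 = (369^8)^2 ≡ 685^2 = 469225 ≡ 376 (mod 1193)
369^32 = (369^16)^2 ≡ 376^2 = 141376 ≡ 602 (mod 1193)
369^58 = 369^32 · 369^16 · 369^8 · 369^2 ≡ 602 · 376 · 685 · 159 ≡ 206 (mod 1193).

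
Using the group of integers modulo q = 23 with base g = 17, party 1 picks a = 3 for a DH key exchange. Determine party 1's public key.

14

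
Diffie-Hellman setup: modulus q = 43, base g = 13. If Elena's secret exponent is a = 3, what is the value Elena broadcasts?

4

Public value = 13^3 (mod 43).
13^1 ≡ 13 (mod 43)
13^2 = (13^1)^2 ≡ 13^2 = 169 ≡ 40 (mod 43)
13^3 = 13^2 · 13^1 ≡ 40 · 13 ≡ 4 (mod 43).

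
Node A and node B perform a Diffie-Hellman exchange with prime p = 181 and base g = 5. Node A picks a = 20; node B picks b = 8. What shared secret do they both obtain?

Node A sends A = g^a mod p = 5^20 mod 181.
5^1 ≡ 5 (mod 181)
5^2 = (5^1)^2 ≡ 5^2 = 25 ≡ 25 (mod 181)
5^4 = (5^2)^2 ≡ 25^2 = 625 ≡ 82 (mod 181)
5^8 = (5^4)^2 ≡ 82^2 = 6724 ≡ 27 (mod 181)
5^16 = (5^8)^2 ≡ 27^2 = 729 ≡ 5 (mod 181)
5^20 = 5^16 · 5^4 ≡ 5 · 82 ≡ 48 (mod 181).
So A = 48. Node B then computes K = A^b mod p = 48^8 mod 181.
48^1 ≡ 48 (mod 181)
48^2 = (48^1)^2 ≡ 48^2 = 2304 ≡ 132 (mod 181)
48^4 = (48^2)^2 ≡ 132^2 = 17424 ≡ 48 (mod 181)
48^8 = (48^4)^2 ≡ 48^2 = 2304 ≡ 132 (mod 181)

132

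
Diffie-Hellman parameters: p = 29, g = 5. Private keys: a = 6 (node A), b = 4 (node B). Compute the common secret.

Node B sends B = g^b mod p = 5^4 mod 29.
5^1 ≡ 5 (mod 29)
5^2 = (5^1)^2 ≡ 5^2 = 25 ≡ 25 (mod 29)
5^4 = (5^2)^2 ≡ 25^2 = 625 ≡ 16 (mod 29)
So B = 16. Node A then computes K = B^a mod p = 16^6 mod 29.
16^1 ≡ 16 (mod 29)
16^2 = (16^1)^2 ≡ 16^2 = 256 ≡ 24 (mod 29)
16^4 = (16^2)^2 ≡ 24^2 = 576 ≡ 25 (mod 29)
16^6 = 16^4 · 16^2 ≡ 25 · 24 ≡ 20 (mod 29).

20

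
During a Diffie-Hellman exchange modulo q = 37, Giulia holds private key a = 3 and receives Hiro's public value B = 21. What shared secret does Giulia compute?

Shared key K = 21^3 mod 37.
21^1 ≡ 21 (mod 37)
21^2 = (21^1)^2 ≡ 21^2 = 441 ≡ 34 (mod 37)
21^3 = 21^2 · 21^1 ≡ 34 · 21 ≡ 11 (mod 37).

11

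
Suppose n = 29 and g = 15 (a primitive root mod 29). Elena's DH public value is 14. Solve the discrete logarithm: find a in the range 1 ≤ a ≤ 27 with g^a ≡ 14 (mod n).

15

Try successive powers of 15 modulo 29:
15^1 ≡ 15
15^2 ≡ 22
15^3 ≡ 11
15^4 ≡ 20
15^5 ≡ 10
15^6 ≡ 5
15^7 ≡ 17
15^8 ≡ 23
15^9 ≡ 26
15^10 ≡ 13
15^11 ≡ 21
15^12 ≡ 25
15^13 ≡ 27
15^14 ≡ 28
15^15 ≡ 14
Found: a = 15.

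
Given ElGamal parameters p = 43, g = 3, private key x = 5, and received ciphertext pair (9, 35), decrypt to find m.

25

Shared mask s = c₁^x mod p = 9^5 mod 43.
9^1 ≡ 9 (mod 43)
9^2 = (9^1)^2 ≡ 9^2 = 81 ≡ 38 (mod 43)
9^4 = (9^2)^2 ≡ 38^2 = 1444 ≡ 25 (mod 43)
9^5 = 9^4 · 9^1 ≡ 25 · 9 ≡ 10 (mod 43).
So s = 10; s⁻¹ ≡ 13 (mod 43).
m = c₂ · s⁻¹ mod 43 = 35 · 13 mod 43 = 25.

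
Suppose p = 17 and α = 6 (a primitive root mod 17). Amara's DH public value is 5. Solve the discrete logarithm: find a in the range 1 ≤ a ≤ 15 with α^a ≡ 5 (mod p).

Try successive powers of 6 modulo 17:
6^1 ≡ 6
6^2 ≡ 2
6^3 ≡ 12
6^4 ≡ 4
6^5 ≡ 7
6^6 ≡ 8
6^7 ≡ 14
6^8 ≡ 16
6^9 ≡ 11
6^10 ≡ 15
6^11 ≡ 5
Found: a = 11.

11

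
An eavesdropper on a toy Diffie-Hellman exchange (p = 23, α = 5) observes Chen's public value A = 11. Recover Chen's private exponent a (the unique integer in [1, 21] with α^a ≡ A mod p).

9

Try successive powers of 5 modulo 23:
5^1 ≡ 5
5^2 ≡ 2
5^3 ≡ 10
5^4 ≡ 4
5^5 ≡ 20
5^6 ≡ 8
5^7 ≡ 17
5^8 ≡ 16
5^9 ≡ 11
Found: a = 9.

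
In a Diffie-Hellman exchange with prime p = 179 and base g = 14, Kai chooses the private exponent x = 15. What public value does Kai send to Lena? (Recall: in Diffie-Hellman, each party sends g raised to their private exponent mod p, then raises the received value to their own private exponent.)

Public value = 14^15 (mod 179).
14^1 ≡ 14 (mod 179)
14^2 = (14^1)^2 ≡ 14^2 = 196 ≡ 17 (mod 179)
14^4 = (14^2)^2 ≡ 17^2 = 289 ≡ 110 (mod 179)
14^8 = (14^4)^2 ≡ 110^2 = 12100 ≡ 107 (mod 179)
14^15 = 14^8 · 14^4 · 14^2 · 14^1 ≡ 107 · 110 · 17 · 14 ≡ 89 (mod 179).

89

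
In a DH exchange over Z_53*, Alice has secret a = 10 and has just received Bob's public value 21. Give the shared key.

Shared key K = 21^10 mod 53.
21^1 ≡ 21 (mod 53)
21^2 = (21^1)^2 ≡ 21^2 = 441 ≡ 17 (mod 53)
21^4 = (21^2)^2 ≡ 17^2 = 289 ≡ 24 (mod 53)
21^8 = (21^4)^2 ≡ 24^2 = 576 ≡ 46 (mod 53)
21^10 = 21^8 · 21^2 ≡ 46 · 17 ≡ 40 (mod 53).

40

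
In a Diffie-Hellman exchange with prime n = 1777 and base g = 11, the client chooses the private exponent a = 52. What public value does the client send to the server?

425

Public value = 11^52 mod 1777.
11^1 ≡ 11 (mod 1777)
11^2 = (11^1)^2 ≡ 11^2 = 121 ≡ 121 (mod 1777)
11^4 = (11^2)^2 ≡ 121^2 = 14641 ≡ 425 (mod 1777)
11^8 = (11^4)^2 ≡ 425^2 = 180625 ≡ 1148 (mod 1777)
11^16 = (11^8)^2 ≡ 1148^2 = 1317904 ≡ 1147 (mod 1777)
11^32 = (11^16)^2 ≡ 1147^2 = 1315609 ≡ 629 (mod 1777)
11^52 = 11^32 · 11^16 · 11^4 ≡ 629 · 1147 · 425 ≡ 425 (mod 1777).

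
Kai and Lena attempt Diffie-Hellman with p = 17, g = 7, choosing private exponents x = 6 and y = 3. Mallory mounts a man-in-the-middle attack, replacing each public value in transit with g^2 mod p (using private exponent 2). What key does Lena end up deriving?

9

Lena receives Mallory's public value M = 7^2 mod 17 instead of the honest one.
7^1 ≡ 7 (mod 17)
7^2 = (7^1)^2 ≡ 7^2 = 49 ≡ 15 (mod 17)
So M = 15. Lena computes K = M^3 mod 17.
15^1 ≡ 15 (mod 17)
15^2 = (15^1)^2 ≡ 15^2 = 225 ≡ 4 (mod 17)
15^3 = 15^2 · 15^1 ≡ 4 · 15 ≡ 9 (mod 17).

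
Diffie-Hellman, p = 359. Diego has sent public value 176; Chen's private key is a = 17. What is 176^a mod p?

Shared key K = 176^17 mod 359.
176^1 ≡ 176 (mod 359)
176^2 = (176^1)^2 ≡ 176^2 = 30976 ≡ 102 (mod 359)
176^4 = (176^2)^2 ≡ 102^2 = 10404 ≡ 352 (mod 359)
176^8 = (176^4)^2 ≡ 352^2 = 123904 ≡ 49 (mod 359)
176^16 = (176^8)^2 ≡ 49^2 = 2401 ≡ 247 (mod 359)
176^17 = 176^16 · 176^1 ≡ 247 · 176 ≡ 33 (mod 359).

33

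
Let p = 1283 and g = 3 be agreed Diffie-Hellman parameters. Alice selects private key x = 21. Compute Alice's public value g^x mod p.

Public value = 3^21 mod 1283.
3^1 ≡ 3 (mod 1283)
3^2 = (3^1)^2 ≡ 3^2 = 9 ≡ 9 (mod 1283)
3^4 = (3^2)^2 ≡ 9^2 = 81 ≡ 81 (mod 1283)
3^8 = (3^4)^2 ≡ 81^2 = 6561 ≡ 146 (mod 1283)
3^16 = (3^8)^2 ≡ 146^2 = 21316 ≡ 788 (mod 1283)
3^21 = 3^16 · 3^4 · 3^1 ≡ 788 · 81 · 3 ≡ 317 (mod 1283).

317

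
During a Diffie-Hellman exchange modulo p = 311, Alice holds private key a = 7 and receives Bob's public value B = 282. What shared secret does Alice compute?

242

Shared key K = 282^7 mod 311.
282^1 ≡ 282 (mod 311)
282^2 = (282^1)^2 ≡ 282^2 = 79524 ≡ 219 (mod 311)
282^4 = (282^2)^2 ≡ 219^2 = 47961 ≡ 67 (mod 311)
282^7 = 282^4 · 282^2 · 282^1 ≡ 67 · 219 · 282 ≡ 242 (mod 311).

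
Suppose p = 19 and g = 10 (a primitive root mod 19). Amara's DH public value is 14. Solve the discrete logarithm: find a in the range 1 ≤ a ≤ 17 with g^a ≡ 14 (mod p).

11

Try successive powers of 10 modulo 19:
10^1 ≡ 10
10^2 ≡ 5
10^3 ≡ 12
10^4 ≡ 6
10^5 ≡ 3
10^6 ≡ 11
10^7 ≡ 15
10^8 ≡ 17
10^9 ≡ 18
10^10 ≡ 9
10^11 ≡ 14
Found: a = 11.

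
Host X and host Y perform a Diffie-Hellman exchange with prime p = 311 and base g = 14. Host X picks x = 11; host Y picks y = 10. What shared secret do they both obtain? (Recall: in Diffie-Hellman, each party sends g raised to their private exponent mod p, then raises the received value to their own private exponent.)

265

Host Y sends B = g^y mod p = 14^10 mod 311.
14^1 ≡ 14 (mod 311)
14^2 = (14^1)^2 ≡ 14^2 = 196 ≡ 196 (mod 311)
14^4 = (14^2)^2 ≡ 196^2 = 38416 ≡ 163 (mod 311)
14^8 = (14^4)^2 ≡ 163^2 = 26569 ≡ 134 (mod 311)
14^10 = 14^8 · 14^2 ≡ 134 · 196 ≡ 140 (mod 311).
So B = 140. Host X then computes K = B^x mod p = 140^11 mod 311.
140^1 ≡ 140 (mod 311)
140^2 = (140^1)^2 ≡ 140^2 = 19600 ≡ 7 (mod 311)
140^4 = (140^2)^2 ≡ 7^2 = 49 ≡ 49 (mod 311)
140^8 = (140^4)^2 ≡ 49^2 = 2401 ≡ 224 (mod 311)
140^11 = 140^8 · 140^2 · 140^1 ≡ 224 · 7 · 140 ≡ 265 (mod 311).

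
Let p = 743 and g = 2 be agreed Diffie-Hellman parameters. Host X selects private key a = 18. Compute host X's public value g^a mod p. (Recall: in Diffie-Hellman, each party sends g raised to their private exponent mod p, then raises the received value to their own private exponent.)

608

Public value = 2^18 mod 743.
2^1 ≡ 2 (mod 743)
2^2 = (2^1)^2 ≡ 2^2 = 4 ≡ 4 (mod 743)
2^4 = (2^2)^2 ≡ 4^2 = 16 ≡ 16 (mod 743)
2^8 = (2^4)^2 ≡ 16^2 = 256 ≡ 256 (mod 743)
2^16 = (2^8)^2 ≡ 256^2 = 65536 ≡ 152 (mod 743)
2^18 = 2^16 · 2^2 ≡ 152 · 4 ≡ 608 (mod 743).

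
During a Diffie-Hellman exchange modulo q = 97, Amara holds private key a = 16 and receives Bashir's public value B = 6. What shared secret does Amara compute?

Shared key K = 6^16 mod 97.
6^1 ≡ 6 (mod 97)
6^2 = (6^1)^2 ≡ 6^2 = 36 ≡ 36 (mod 97)
6^4 = (6^2)^2 ≡ 36^2 = 1296 ≡ 35 (mod 97)
6^8 = (6^4)^2 ≡ 35^2 = 1225 ≡ 61 (mod 97)
6^16 = (6^8)^2 ≡ 61^2 = 3721 ≡ 35 (mod 97)

35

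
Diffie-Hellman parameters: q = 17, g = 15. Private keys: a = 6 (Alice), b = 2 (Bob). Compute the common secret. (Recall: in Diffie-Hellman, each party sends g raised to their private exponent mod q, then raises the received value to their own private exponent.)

Alice sends A = g^a mod q = 15^6 mod 17.
15^1 ≡ 15 (mod 17)
15^2 = (15^1)^2 ≡ 15^2 = 225 ≡ 4 (mod 17)
15^4 = (15^2)^2 ≡ 4^2 = 16 ≡ 16 (mod 17)
15^6 = 15^4 · 15^2 ≡ 16 · 4 ≡ 13 (mod 17).
So A = 13. Bob then computes K = A^b mod q = 13^2 mod 17.
13^1 ≡ 13 (mod 17)
13^2 = (13^1)^2 ≡ 13^2 = 169 ≡ 16 (mod 17)

16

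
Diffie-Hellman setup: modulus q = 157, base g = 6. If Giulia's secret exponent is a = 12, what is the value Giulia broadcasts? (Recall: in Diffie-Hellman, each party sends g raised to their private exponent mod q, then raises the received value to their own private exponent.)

Public value = 6^12 (mod 157).
6^1 ≡ 6 (mod 157)
6^2 = (6^1)^2 ≡ 6^2 = 36 ≡ 36 (mod 157)
6^4 = (6^2)^2 ≡ 36^2 = 1296 ≡ 40 (mod 157)
6^8 = (6^4)^2 ≡ 40^2 = 1600 ≡ 30 (mod 157)
6^12 = 6^8 · 6^4 ≡ 30 · 40 ≡ 101 (mod 157).

101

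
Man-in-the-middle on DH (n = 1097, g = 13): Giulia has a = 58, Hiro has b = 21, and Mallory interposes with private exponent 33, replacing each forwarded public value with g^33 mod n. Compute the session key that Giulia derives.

65

Giulia receives Mallory's public value M = 13^33 mod 1097 instead of the honest one.
13^1 ≡ 13 (mod 1097)
13^2 = (13^1)^2 ≡ 13^2 = 169 ≡ 169 (mod 1097)
13^4 = (13^2)^2 ≡ 169^2 = 28561 ≡ 39 (mod 1097)
13^8 = (13^4)^2 ≡ 39^2 = 1521 ≡ 424 (mod 1097)
13^16 = (13^8)^2 ≡ 424^2 = 179776 ≡ 965 (mod 1097)
13^32 = (13^16)^2 ≡ 965^2 = 931225 ≡ 969 (mod 1097)
13^33 = 13^32 · 13^1 ≡ 969 · 13 ≡ 530 (mod 1097).
So M = 530. Giulia computes K = M^58 mod 1097.
530^1 ≡ 530 (mod 1097)
530^2 = (530^1)^2 ≡ 530^2 = 280900 ≡ 68 (mod 1097)
530^4 = (530^2)^2 ≡ 68^2 = 4624 ≡ 236 (mod 1097)
530^8 = (530^4)^2 ≡ 236^2 = 55696 ≡ 846 (mod 1097)
530^16 = (530^8)^2 ≡ 846^2 = 715716 ≡ 472 (mod 1097)
530^32 = (530^16)^2 ≡ 472^2 = 222784 ≡ 93 (mod 1097)
530^58 = 530^32 · 530^16 · 530^8 · 530^2 ≡ 93 · 472 · 846 · 68 ≡ 65 (mod 1097).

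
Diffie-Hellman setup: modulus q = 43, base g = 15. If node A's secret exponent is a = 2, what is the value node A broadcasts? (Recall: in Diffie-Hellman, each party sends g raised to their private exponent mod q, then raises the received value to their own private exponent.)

Public value = 15^2 mod 43.
15^1 ≡ 15 (mod 43)
15^2 = (15^1)^2 ≡ 15^2 = 225 ≡ 10 (mod 43)

10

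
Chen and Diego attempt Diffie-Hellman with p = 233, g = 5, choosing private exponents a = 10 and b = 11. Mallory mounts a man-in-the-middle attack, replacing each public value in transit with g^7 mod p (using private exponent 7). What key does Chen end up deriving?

Chen receives Mallory's public value M = 5^7 mod 233 instead of the honest one.
5^1 ≡ 5 (mod 233)
5^2 = (5^1)^2 ≡ 5^2 = 25 ≡ 25 (mod 233)
5^4 = (5^2)^2 ≡ 25^2 = 625 ≡ 159 (mod 233)
5^7 = 5^4 · 5^2 · 5^1 ≡ 159 · 25 · 5 ≡ 70 (mod 233).
So M = 70. Chen computes K = M^10 mod 233.
70^1 ≡ 70 (mod 233)
70^2 = (70^1)^2 ≡ 70^2 = 4900 ≡ 7 (mod 233)
70^4 = (70^2)^2 ≡ 7^2 = 49 ≡ 49 (mod 233)
70^8 = (70^4)^2 ≡ 49^2 = 2401 ≡ 71 (mod 233)
70^10 = 70^8 · 70^2 ≡ 71 · 7 ≡ 31 (mod 233).

31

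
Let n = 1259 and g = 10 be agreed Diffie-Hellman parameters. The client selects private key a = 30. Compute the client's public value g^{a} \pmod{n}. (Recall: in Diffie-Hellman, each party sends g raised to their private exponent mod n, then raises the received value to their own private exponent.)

760

Public value = 10^{30} \pmod{1259}.
10^1 ≡ 10 (mod 1259)
10^2 = (10^1)^2 ≡ 10^2 = 100 ≡ 100 (mod 1259)
10^4 = (10^2)^2 ≡ 100^2 = 10000 ≡ 1187 (mod 1259)
10^8 = (10^4)^2 ≡ 1187^2 = 1408969 ≡ 148 (mod 1259)
10^16 = (10^8)^2 ≡ 148^2 = 21904 ≡ 501 (mod 1259)
10^30 = 10^16 · 10^8 · 10^4 · 10^2 ≡ 501 · 148 · 1187 · 100 ≡ 760 (mod 1259).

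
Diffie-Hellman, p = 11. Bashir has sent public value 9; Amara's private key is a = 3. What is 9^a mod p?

Shared key K = 9^3 mod 11.
9^1 ≡ 9 (mod 11)
9^2 = (9^1)^2 ≡ 9^2 = 81 ≡ 4 (mod 11)
9^3 = 9^2 · 9^1 ≡ 4 · 9 ≡ 3 (mod 11).

3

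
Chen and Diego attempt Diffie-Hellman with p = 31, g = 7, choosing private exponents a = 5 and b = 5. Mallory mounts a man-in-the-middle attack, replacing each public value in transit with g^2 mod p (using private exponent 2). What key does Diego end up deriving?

Diego receives Mallory's public value M = 7^2 mod 31 instead of the honest one.
7^1 ≡ 7 (mod 31)
7^2 = (7^1)^2 ≡ 7^2 = 49 ≡ 18 (mod 31)
So M = 18. Diego computes K = M^5 mod 31.
18^1 ≡ 18 (mod 31)
18^2 = (18^1)^2 ≡ 18^2 = 324 ≡ 14 (mod 31)
18^4 = (18^2)^2 ≡ 14^2 = 196 ≡ 10 (mod 31)
18^5 = 18^4 · 18^1 ≡ 10 · 18 ≡ 25 (mod 31).

25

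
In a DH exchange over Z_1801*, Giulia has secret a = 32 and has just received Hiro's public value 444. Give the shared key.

Shared key K = 444^32 mod 1801.
444^1 ≡ 444 (mod 1801)
444^2 = (444^1)^2 ≡ 444^2 = 197136 ≡ 827 (mod 1801)
444^4 = (444^2)^2 ≡ 827^2 = 683929 ≡ 1350 (mod 1801)
444^8 = (444^4)^2 ≡ 1350^2 = 1822500 ≡ 1689 (mod 1801)
444^16 = (444^8)^2 ≡ 1689^2 = 2852721 ≡ 1738 (mod 1801)
444^32 = (444^16)^2 ≡ 1738^2 = 3020644 ≡ 367 (mod 1801)

367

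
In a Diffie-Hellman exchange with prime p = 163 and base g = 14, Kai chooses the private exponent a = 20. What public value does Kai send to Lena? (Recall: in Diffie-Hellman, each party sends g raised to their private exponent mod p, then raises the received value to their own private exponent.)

Public value = 14^{20} \pmod{163}.
14^1 ≡ 14 (mod 163)
14^2 = (14^1)^2 ≡ 14^2 = 196 ≡ 33 (mod 163)
14^4 = (14^2)^2 ≡ 33^2 = 1089 ≡ 111 (mod 163)
14^8 = (14^4)^2 ≡ 111^2 = 12321 ≡ 96 (mod 163)
14^16 = (14^8)^2 ≡ 96^2 = 9216 ≡ 88 (mod 163)
14^20 = 14^16 · 14^4 ≡ 88 · 111 ≡ 151 (mod 163).

151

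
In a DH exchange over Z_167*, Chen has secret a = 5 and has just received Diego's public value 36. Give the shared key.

152

Shared key K = 36^5 mod 167.
36^1 ≡ 36 (mod 167)
36^2 = (36^1)^2 ≡ 36^2 = 1296 ≡ 127 (mod 167)
36^4 = (36^2)^2 ≡ 127^2 = 16129 ≡ 97 (mod 167)
36^5 = 36^4 · 36^1 ≡ 97 · 36 ≡ 152 (mod 167).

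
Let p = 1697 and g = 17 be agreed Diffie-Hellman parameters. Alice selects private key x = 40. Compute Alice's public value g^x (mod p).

Public value = 17^40 (mod 1697).
17^1 ≡ 17 (mod 1697)
17^2 = (17^1)^2 ≡ 17^2 = 289 ≡ 289 (mod 1697)
17^4 = (17^2)^2 ≡ 289^2 = 83521 ≡ 368 (mod 1697)
17^8 = (17^4)^2 ≡ 368^2 = 135424 ≡ 1361 (mod 1697)
17^16 = (17^8)^2 ≡ 1361^2 = 1852321 ≡ 894 (mod 1697)
17^32 = (17^16)^2 ≡ 894^2 = 799236 ≡ 1646 (mod 1697)
17^40 = 17^32 · 17^8 ≡ 1646 · 1361 ≡ 166 (mod 1697).

166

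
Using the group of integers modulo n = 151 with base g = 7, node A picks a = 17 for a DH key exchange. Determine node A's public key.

129

Public value = 7^17 mod 151.
7^1 ≡ 7 (mod 151)
7^2 = (7^1)^2 ≡ 7^2 = 49 ≡ 49 (mod 151)
7^4 = (7^2)^2 ≡ 49^2 = 2401 ≡ 136 (mod 151)
7^8 = (7^4)^2 ≡ 136^2 = 18496 ≡ 74 (mod 151)
7^16 = (7^8)^2 ≡ 74^2 = 5476 ≡ 40 (mod 151)
7^17 = 7^16 · 7^1 ≡ 40 · 7 ≡ 129 (mod 151).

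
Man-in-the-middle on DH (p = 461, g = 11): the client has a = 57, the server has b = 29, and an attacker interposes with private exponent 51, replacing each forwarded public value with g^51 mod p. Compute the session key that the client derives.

The client receives an attacker's public value M = 11^51 mod 461 instead of the honest one.
11^1 ≡ 11 (mod 461)
11^2 = (11^1)^2 ≡ 11^2 = 121 ≡ 121 (mod 461)
11^4 = (11^2)^2 ≡ 121^2 = 14641 ≡ 350 (mod 461)
11^8 = (11^4)^2 ≡ 350^2 = 122500 ≡ 335 (mod 461)
11^16 = (11^8)^2 ≡ 335^2 = 112225 ≡ 202 (mod 461)
11^32 = (11^16)^2 ≡ 202^2 = 40804 ≡ 236 (mod 461)
11^51 = 11^32 · 11^16 · 11^2 · 11^1 ≡ 236 · 202 · 121 · 11 ≡ 314 (mod 461).
So M = 314. The client computes K = M^57 mod 461.
314^1 ≡ 314 (mod 461)
314^2 = (314^1)^2 ≡ 314^2 = 98596 ≡ 403 (mod 461)
314^4 = (314^2)^2 ≡ 403^2 = 162409 ≡ 137 (mod 461)
314^8 = (314^4)^2 ≡ 137^2 = 18769 ≡ 329 (mod 461)
314^16 = (314^8)^2 ≡ 329^2 = 108241 ≡ 367 (mod 461)
314^32 = (314^16)^2 ≡ 367^2 = 134689 ≡ 77 (mod 461)
314^57 = 314^32 · 314^16 · 314^8 · 314^1 ≡ 77 · 367 · 329 · 314 ≡ 264 (mod 461).

264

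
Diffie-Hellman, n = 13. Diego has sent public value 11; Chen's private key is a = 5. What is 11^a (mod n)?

7

Shared key K = 11^5 mod 13.
11^1 ≡ 11 (mod 13)
11^2 = (11^1)^2 ≡ 11^2 = 121 ≡ 4 (mod 13)
11^4 = (11^2)^2 ≡ 4^2 = 16 ≡ 3 (mod 13)
11^5 = 11^4 · 11^1 ≡ 3 · 11 ≡ 7 (mod 13).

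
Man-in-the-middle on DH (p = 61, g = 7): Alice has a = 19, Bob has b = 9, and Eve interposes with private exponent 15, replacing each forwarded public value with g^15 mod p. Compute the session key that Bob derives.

Bob receives Eve's public value M = 7^15 mod 61 instead of the honest one.
7^1 ≡ 7 (mod 61)
7^2 = (7^1)^2 ≡ 7^2 = 49 ≡ 49 (mod 61)
7^4 = (7^2)^2 ≡ 49^2 = 2401 ≡ 22 (mod 61)
7^8 = (7^4)^2 ≡ 22^2 = 484 ≡ 57 (mod 61)
7^15 = 7^8 · 7^4 · 7^2 · 7^1 ≡ 57 · 22 · 49 · 7 ≡ 11 (mod 61).
So M = 11. Bob computes K = M^9 mod 61.
11^1 ≡ 11 (mod 61)
11^2 = (11^1)^2 ≡ 11^2 = 121 ≡ 60 (mod 61)
11^4 = (11^2)^2 ≡ 60^2 = 3600 ≡ 1 (mod 61)
11^8 = (11^4)^2 ≡ 1^2 = 1 ≡ 1 (mod 61)
11^9 = 11^8 · 11^1 ≡ 1 · 11 ≡ 11 (mod 61).

11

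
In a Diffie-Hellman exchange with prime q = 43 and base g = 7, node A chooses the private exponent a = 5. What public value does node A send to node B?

37

Public value = 7^5 mod 43.
7^1 ≡ 7 (mod 43)
7^2 = (7^1)^2 ≡ 7^2 = 49 ≡ 6 (mod 43)
7^4 = (7^2)^2 ≡ 6^2 = 36 ≡ 36 (mod 43)
7^5 = 7^4 · 7^1 ≡ 36 · 7 ≡ 37 (mod 43).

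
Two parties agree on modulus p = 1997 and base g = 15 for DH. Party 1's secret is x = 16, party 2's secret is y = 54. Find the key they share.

Party 2 sends B = g^y mod p = 15^54 mod 1997.
15^1 ≡ 15 (mod 1997)
15^2 = (15^1)^2 ≡ 15^2 = 225 ≡ 225 (mod 1997)
15^4 = (15^2)^2 ≡ 225^2 = 50625 ≡ 700 (mod 1997)
15^8 = (15^4)^2 ≡ 700^2 = 490000 ≡ 735 (mod 1997)
15^16 = (15^8)^2 ≡ 735^2 = 540225 ≡ 1035 (mod 1997)
15^32 = (15^16)^2 ≡ 1035^2 = 1071225 ≡ 833 (mod 1997)
15^54 = 15^32 · 15^16 · 15^4 · 15^2 ≡ 833 · 1035 · 700 · 225 ≡ 603 (mod 1997).
So B = 603. Party 1 then computes K = B^x mod p = 603^16 mod 1997.
603^1 ≡ 603 (mod 1997)
603^2 = (603^1)^2 ≡ 603^2 = 363609 ≡ 155 (mod 1997)
603^4 = (603^2)^2 ≡ 155^2 = 24025 ≡ 61 (mod 1997)
603^8 = (603^4)^2 ≡ 61^2 = 3721 ≡ 1724 (mod 1997)
603^16 = (603^8)^2 ≡ 1724^2 = 2972176 ≡ 640 (mod 1997)

640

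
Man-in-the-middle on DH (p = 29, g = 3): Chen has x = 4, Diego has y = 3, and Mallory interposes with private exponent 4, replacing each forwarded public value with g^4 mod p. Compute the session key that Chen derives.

20

Chen receives Mallory's public value M = 3^4 mod 29 instead of the honest one.
3^1 ≡ 3 (mod 29)
3^2 = (3^1)^2 ≡ 3^2 = 9 ≡ 9 (mod 29)
3^4 = (3^2)^2 ≡ 9^2 = 81 ≡ 23 (mod 29)
So M = 23. Chen computes K = M^4 mod 29.
23^1 ≡ 23 (mod 29)
23^2 = (23^1)^2 ≡ 23^2 = 529 ≡ 7 (mod 29)
23^4 = (23^2)^2 ≡ 7^2 = 49 ≡ 20 (mod 29)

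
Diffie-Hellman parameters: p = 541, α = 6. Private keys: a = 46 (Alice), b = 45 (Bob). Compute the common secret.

Bob sends B = α^b mod p = 6^45 mod 541.
6^1 ≡ 6 (mod 541)
6^2 = (6^1)^2 ≡ 6^2 = 36 ≡ 36 (mod 541)
6^4 = (6^2)^2 ≡ 36^2 = 1296 ≡ 214 (mod 541)
6^8 = (6^4)^2 ≡ 214^2 = 45796 ≡ 352 (mod 541)
6^16 = (6^8)^2 ≡ 352^2 = 123904 ≡ 15 (mod 541)
6^32 = (6^16)^2 ≡ 15^2 = 225 ≡ 225 (mod 541)
6^45 = 6^32 · 6^8 · 6^4 · 6^1 ≡ 225 · 352 · 214 · 6 ≡ 489 (mod 541).
So B = 489. Alice then computes K = B^a mod p = 489^46 mod 541.
489^1 ≡ 489 (mod 541)
489^2 = (489^1)^2 ≡ 489^2 = 239121 ≡ 540 (mod 541)
489^4 = (489^2)^2 ≡ 540^2 = 291600 ≡ 1 (mod 541)
489^8 = (489^4)^2 ≡ 1^2 = 1 ≡ 1 (mod 541)
489^16 = (489^8)^2 ≡ 1^2 = 1 ≡ 1 (mod 541)
489^32 = (489^16)^2 ≡ 1^2 = 1 ≡ 1 (mod 541)
489^46 = 489^32 · 489^8 · 489^4 · 489^2 ≡ 1 · 1 · 1 · 540 ≡ 540 (mod 541).

540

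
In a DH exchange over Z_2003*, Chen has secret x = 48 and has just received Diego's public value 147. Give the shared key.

Shared key K = 147^48 mod 2003.
147^1 ≡ 147 (mod 2003)
147^2 = (147^1)^2 ≡ 147^2 = 21609 ≡ 1579 (mod 2003)
147^4 = (147^2)^2 ≡ 1579^2 = 2493241 ≡ 1509 (mod 2003)
147^8 = (147^4)^2 ≡ 1509^2 = 2277081 ≡ 1673 (mod 2003)
147^16 = (147^8)^2 ≡ 1673^2 = 2798929 ≡ 738 (mod 2003)
147^32 = (147^16)^2 ≡ 738^2 = 544644 ≡ 1831 (mod 2003)
147^48 = 147^32 · 147^16 ≡ 1831 · 738 ≡ 1256 (mod 2003).

1256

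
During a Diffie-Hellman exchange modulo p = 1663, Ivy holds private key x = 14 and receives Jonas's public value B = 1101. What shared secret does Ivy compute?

900

Shared key K = 1101^14 mod 1663.
1101^1 ≡ 1101 (mod 1663)
1101^2 = (1101^1)^2 ≡ 1101^2 = 1212201 ≡ 1537 (mod 1663)
1101^4 = (1101^2)^2 ≡ 1537^2 = 2362369 ≡ 909 (mod 1663)
1101^8 = (1101^4)^2 ≡ 909^2 = 826281 ≡ 1433 (mod 1663)
1101^14 = 1101^8 · 1101^4 · 1101^2 ≡ 1433 · 909 · 1537 ≡ 900 (mod 1663).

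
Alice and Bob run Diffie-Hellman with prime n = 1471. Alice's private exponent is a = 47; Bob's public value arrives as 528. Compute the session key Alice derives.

540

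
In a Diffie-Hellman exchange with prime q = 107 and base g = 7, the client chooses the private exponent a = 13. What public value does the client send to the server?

17

Public value = 7^13 (mod 107).
7^1 ≡ 7 (mod 107)
7^2 = (7^1)^2 ≡ 7^2 = 49 ≡ 49 (mod 107)
7^4 = (7^2)^2 ≡ 49^2 = 2401 ≡ 47 (mod 107)
7^8 = (7^4)^2 ≡ 47^2 = 2209 ≡ 69 (mod 107)
7^13 = 7^8 · 7^4 · 7^1 ≡ 69 · 47 · 7 ≡ 17 (mod 107).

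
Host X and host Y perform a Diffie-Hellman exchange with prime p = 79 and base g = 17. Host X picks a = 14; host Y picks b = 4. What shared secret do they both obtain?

Host Y sends B = g^b mod p = 17^4 mod 79.
17^1 ≡ 17 (mod 79)
17^2 = (17^1)^2 ≡ 17^2 = 289 ≡ 52 (mod 79)
17^4 = (17^2)^2 ≡ 52^2 = 2704 ≡ 18 (mod 79)
So B = 18. Host X then computes K = B^a mod p = 18^14 mod 79.
18^1 ≡ 18 (mod 79)
18^2 = (18^1)^2 ≡ 18^2 = 324 ≡ 8 (mod 79)
18^4 = (18^2)^2 ≡ 8^2 = 64 ≡ 64 (mod 79)
18^8 = (18^4)^2 ≡ 64^2 = 4096 ≡ 67 (mod 79)
18^14 = 18^8 · 18^4 · 18^2 ≡ 67 · 64 · 8 ≡ 18 (mod 79).

18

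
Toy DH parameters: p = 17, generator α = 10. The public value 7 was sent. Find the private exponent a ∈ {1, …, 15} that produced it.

9

Try successive powers of 10 modulo 17:
10^1 ≡ 10
10^2 ≡ 15
10^3 ≡ 14
10^4 ≡ 4
10^5 ≡ 6
10^6 ≡ 9
10^7 ≡ 5
10^8 ≡ 16
10^9 ≡ 7
Found: a = 9.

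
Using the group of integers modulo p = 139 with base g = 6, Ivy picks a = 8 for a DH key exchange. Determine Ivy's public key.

79

Public value = 6^8 (mod 139).
6^1 ≡ 6 (mod 139)
6^2 = (6^1)^2 ≡ 6^2 = 36 ≡ 36 (mod 139)
6^4 = (6^2)^2 ≡ 36^2 = 1296 ≡ 45 (mod 139)
6^8 = (6^4)^2 ≡ 45^2 = 2025 ≡ 79 (mod 139)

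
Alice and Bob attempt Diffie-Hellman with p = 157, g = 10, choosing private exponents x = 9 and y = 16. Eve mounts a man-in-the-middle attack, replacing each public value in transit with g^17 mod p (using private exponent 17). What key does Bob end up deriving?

47

Bob receives Eve's public value M = 10^17 mod 157 instead of the honest one.
10^1 ≡ 10 (mod 157)
10^2 = (10^1)^2 ≡ 10^2 = 100 ≡ 100 (mod 157)
10^4 = (10^2)^2 ≡ 100^2 = 10000 ≡ 109 (mod 157)
10^8 = (10^4)^2 ≡ 109^2 = 11881 ≡ 106 (mod 157)
10^16 = (10^8)^2 ≡ 106^2 = 11236 ≡ 89 (mod 157)
10^17 = 10^16 · 10^1 ≡ 89 · 10 ≡ 105 (mod 157).
So M = 105. Bob computes K = M^16 mod 157.
105^1 ≡ 105 (mod 157)
105^2 = (105^1)^2 ≡ 105^2 = 11025 ≡ 35 (mod 157)
105^4 = (105^2)^2 ≡ 35^2 = 1225 ≡ 126 (mod 157)
105^8 = (105^4)^2 ≡ 126^2 = 15876 ≡ 19 (mod 157)
105^16 = (105^8)^2 ≡ 19^2 = 361 ≡ 47 (mod 157)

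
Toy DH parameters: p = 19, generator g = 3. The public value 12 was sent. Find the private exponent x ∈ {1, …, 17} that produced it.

Try successive powers of 3 modulo 19:
3^1 ≡ 3
3^2 ≡ 9
3^3 ≡ 8
3^4 ≡ 5
3^5 ≡ 15
3^6 ≡ 7
3^7 ≡ 2
3^8 ≡ 6
3^9 ≡ 18
3^10 ≡ 16
3^11 ≡ 10
3^12 ≡ 11
3^13 ≡ 14
3^14 ≡ 4
3^15 ≡ 12
Found: x = 15.

15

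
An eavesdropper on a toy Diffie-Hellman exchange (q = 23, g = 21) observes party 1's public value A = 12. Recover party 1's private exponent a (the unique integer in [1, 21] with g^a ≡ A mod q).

Try successive powers of 21 modulo 23:
21^1 ≡ 21
21^2 ≡ 4
21^3 ≡ 15
21^4 ≡ 16
21^5 ≡ 14
21^6 ≡ 18
21^7 ≡ 10
21^8 ≡ 3
21^9 ≡ 17
21^10 ≡ 12
Found: a = 10.

10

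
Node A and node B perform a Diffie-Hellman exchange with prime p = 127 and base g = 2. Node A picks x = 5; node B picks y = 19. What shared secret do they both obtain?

Node A sends A = g^x mod p = 2^5 mod 127.
2^1 ≡ 2 (mod 127)
2^2 = (2^1)^2 ≡ 2^2 = 4 ≡ 4 (mod 127)
2^4 = (2^2)^2 ≡ 4^2 = 16 ≡ 16 (mod 127)
2^5 = 2^4 · 2^1 ≡ 16 · 2 ≡ 32 (mod 127).
So A = 32. Node B then computes K = A^y mod p = 32^19 mod 127.
32^1 ≡ 32 (mod 127)
32^2 = (32^1)^2 ≡ 32^2 = 1024 ≡ 8 (mod 127)
32^4 = (32^2)^2 ≡ 8^2 = 64 ≡ 64 (mod 127)
32^8 = (32^4)^2 ≡ 64^2 = 4096 ≡ 32 (mod 127)
32^16 = (32^8)^2 ≡ 32^2 = 1024 ≡ 8 (mod 127)
32^19 = 32^16 · 32^2 · 32^1 ≡ 8 · 8 · 32 ≡ 16 (mod 127).

16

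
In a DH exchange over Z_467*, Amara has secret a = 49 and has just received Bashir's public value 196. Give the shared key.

391

Shared key K = 196^49 mod 467.
196^1 ≡ 196 (mod 467)
196^2 = (196^1)^2 ≡ 196^2 = 38416 ≡ 122 (mod 467)
196^4 = (196^2)^2 ≡ 122^2 = 14884 ≡ 407 (mod 467)
196^8 = (196^4)^2 ≡ 407^2 = 165649 ≡ 331 (mod 467)
196^16 = (196^8)^2 ≡ 331^2 = 109561 ≡ 283 (mod 467)
196^32 = (196^16)^2 ≡ 283^2 = 80089 ≡ 232 (mod 467)
196^49 = 196^32 · 196^16 · 196^1 ≡ 232 · 283 · 196 ≡ 391 (mod 467).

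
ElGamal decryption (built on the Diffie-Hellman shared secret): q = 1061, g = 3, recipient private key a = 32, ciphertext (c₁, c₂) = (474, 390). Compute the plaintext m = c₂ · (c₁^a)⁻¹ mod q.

Shared mask s = c₁^a mod q = 474^32 mod 1061.
474^1 ≡ 474 (mod 1061)
474^2 = (474^1)^2 ≡ 474^2 = 224676 ≡ 805 (mod 1061)
474^4 = (474^2)^2 ≡ 805^2 = 648025 ≡ 815 (mod 1061)
474^8 = (474^4)^2 ≡ 815^2 = 664225 ≡ 39 (mod 1061)
474^16 = (474^8)^2 ≡ 39^2 = 1521 ≡ 460 (mod 1061)
474^32 = (474^16)^2 ≡ 460^2 = 211600 ≡ 461 (mod 1061)
So s = 461; s⁻¹ ≡ 603 (mod 1061).
m = c₂ · s⁻¹ mod 1061 = 390 · 603 mod 1061 = 689.

689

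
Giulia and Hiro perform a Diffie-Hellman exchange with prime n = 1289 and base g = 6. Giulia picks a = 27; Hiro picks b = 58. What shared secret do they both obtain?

Giulia sends A = g^a mod n = 6^27 mod 1289.
6^1 ≡ 6 (mod 1289)
6^2 = (6^1)^2 ≡ 6^2 = 36 ≡ 36 (mod 1289)
6^4 = (6^2)^2 ≡ 36^2 = 1296 ≡ 7 (mod 1289)
6^8 = (6^4)^2 ≡ 7^2 = 49 ≡ 49 (mod 1289)
6^16 = (6^8)^2 ≡ 49^2 = 2401 ≡ 1112 (mod 1289)
6^27 = 6^16 · 6^8 · 6^2 · 6^1 ≡ 1112 · 49 · 36 · 6 ≡ 838 (mod 1289).
So A = 838. Hiro then computes K = A^b mod n = 838^58 mod 1289.
838^1 ≡ 838 (mod 1289)
838^2 = (838^1)^2 ≡ 838^2 = 702244 ≡ 1028 (mod 1289)
838^4 = (838^2)^2 ≡ 1028^2 = 1056784 ≡ 1093 (mod 1289)
838^8 = (838^4)^2 ≡ 1093^2 = 1194649 ≡ 1035 (mod 1289)
838^16 = (838^8)^2 ≡ 1035^2 = 1071225 ≡ 66 (mod 1289)
838^32 = (838^16)^2 ≡ 66^2 = 4356 ≡ 489 (mod 1289)
838^58 = 838^32 · 838^16 · 838^8 · 838^2 ≡ 489 · 66 · 1035 · 1028 ≡ 126 (mod 1289).

126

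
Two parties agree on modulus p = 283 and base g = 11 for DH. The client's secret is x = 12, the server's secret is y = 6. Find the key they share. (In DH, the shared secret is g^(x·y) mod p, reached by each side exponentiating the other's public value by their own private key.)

106

The server sends B = g^y mod p = 11^6 mod 283.
11^1 ≡ 11 (mod 283)
11^2 = (11^1)^2 ≡ 11^2 = 121 ≡ 121 (mod 283)
11^4 = (11^2)^2 ≡ 121^2 = 14641 ≡ 208 (mod 283)
11^6 = 11^4 · 11^2 ≡ 208 · 121 ≡ 264 (mod 283).
So B = 264. The client then computes K = B^x mod p = 264^12 mod 283.
264^1 ≡ 264 (mod 283)
264^2 = (264^1)^2 ≡ 264^2 = 69696 ≡ 78 (mod 283)
264^4 = (264^2)^2 ≡ 78^2 = 6084 ≡ 141 (mod 283)
264^8 = (264^4)^2 ≡ 141^2 = 19881 ≡ 71 (mod 283)
264^12 = 264^8 · 264^4 ≡ 71 · 141 ≡ 106 (mod 283).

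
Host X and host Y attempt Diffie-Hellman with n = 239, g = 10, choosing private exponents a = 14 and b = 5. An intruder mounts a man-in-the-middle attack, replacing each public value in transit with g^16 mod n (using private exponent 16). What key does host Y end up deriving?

44

Host Y receives an intruder's public value M = 10^16 mod 239 instead of the honest one.
10^1 ≡ 10 (mod 239)
10^2 = (10^1)^2 ≡ 10^2 = 100 ≡ 100 (mod 239)
10^4 = (10^2)^2 ≡ 100^2 = 10000 ≡ 201 (mod 239)
10^8 = (10^4)^2 ≡ 201^2 = 40401 ≡ 10 (mod 239)
10^16 = (10^8)^2 ≡ 10^2 = 100 ≡ 100 (mod 239)
So M = 100. Host Y computes K = M^5 mod 239.
100^1 ≡ 100 (mod 239)
100^2 = (100^1)^2 ≡ 100^2 = 10000 ≡ 201 (mod 239)
100^4 = (100^2)^2 ≡ 201^2 = 40401 ≡ 10 (mod 239)
100^5 = 100^4 · 100^1 ≡ 10 · 100 ≡ 44 (mod 239).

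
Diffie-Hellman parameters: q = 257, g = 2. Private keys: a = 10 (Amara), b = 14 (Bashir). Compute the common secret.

Amara sends A = g^a mod q = 2^10 mod 257.
2^1 ≡ 2 (mod 257)
2^2 = (2^1)^2 ≡ 2^2 = 4 ≡ 4 (mod 257)
2^4 = (2^2)^2 ≡ 4^2 = 16 ≡ 16 (mod 257)
2^8 = (2^4)^2 ≡ 16^2 = 256 ≡ 256 (mod 257)
2^10 = 2^8 · 2^2 ≡ 256 · 4 ≡ 253 (mod 257).
So A = 253. Bashir then computes K = A^b mod q = 253^14 mod 257.
253^1 ≡ 253 (mod 257)
253^2 = (253^1)^2 ≡ 253^2 = 64009 ≡ 16 (mod 257)
253^4 = (253^2)^2 ≡ 16^2 = 256 ≡ 256 (mod 257)
253^8 = (253^4)^2 ≡ 256^2 = 65536 ≡ 1 (mod 257)
253^14 = 253^8 · 253^4 · 253^2 ≡ 1 · 256 · 16 ≡ 241 (mod 257).

241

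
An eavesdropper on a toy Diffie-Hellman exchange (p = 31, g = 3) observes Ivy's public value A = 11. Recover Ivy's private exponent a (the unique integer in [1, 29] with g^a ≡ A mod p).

23

Try successive powers of 3 modulo 31:
3^1 ≡ 3
3^2 ≡ 9
3^3 ≡ 27
3^4 ≡ 19
3^5 ≡ 26
3^6 ≡ 16
3^7 ≡ 17
3^8 ≡ 20
3^9 ≡ 29
3^10 ≡ 25
3^11 ≡ 13
3^12 ≡ 8
3^13 ≡ 24
3^14 ≡ 10
3^15 ≡ 30
3^16 ≡ 28
3^17 ≡ 22
3^18 ≡ 4
3^19 ≡ 12
3^20 ≡ 5
3^21 ≡ 15
3^22 ≡ 14
3^23 ≡ 11
Found: a = 23.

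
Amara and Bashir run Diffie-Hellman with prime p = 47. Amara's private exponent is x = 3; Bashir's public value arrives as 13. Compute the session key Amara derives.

Shared key K = 13^3 mod 47.
13^1 ≡ 13 (mod 47)
13^2 = (13^1)^2 ≡ 13^2 = 169 ≡ 28 (mod 47)
13^3 = 13^2 · 13^1 ≡ 28 · 13 ≡ 35 (mod 47).

35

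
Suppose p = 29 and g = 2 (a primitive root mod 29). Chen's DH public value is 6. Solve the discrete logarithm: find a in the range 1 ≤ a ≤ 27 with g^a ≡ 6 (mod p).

Try successive powers of 2 modulo 29:
2^1 ≡ 2
2^2 ≡ 4
2^3 ≡ 8
2^4 ≡ 16
2^5 ≡ 3
2^6 ≡ 6
Found: a = 6.

6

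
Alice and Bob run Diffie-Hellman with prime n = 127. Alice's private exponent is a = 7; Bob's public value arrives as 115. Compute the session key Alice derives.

Shared key K = 115^7 mod 127.
115^1 ≡ 115 (mod 127)
115^2 = (115^1)^2 ≡ 115^2 = 13225 ≡ 17 (mod 127)
115^4 = (115^2)^2 ≡ 17^2 = 289 ≡ 35 (mod 127)
115^7 = 115^4 · 115^2 · 115^1 ≡ 35 · 17 · 115 ≡ 99 (mod 127).

99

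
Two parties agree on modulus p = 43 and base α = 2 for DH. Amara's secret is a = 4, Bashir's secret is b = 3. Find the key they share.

Amara sends A = α^a mod p = 2^4 mod 43.
2^1 ≡ 2 (mod 43)
2^2 = (2^1)^2 ≡ 2^2 = 4 ≡ 4 (mod 43)
2^4 = (2^2)^2 ≡ 4^2 = 16 ≡ 16 (mod 43)
So A = 16. Bashir then computes K = A^b mod p = 16^3 mod 43.
16^1 ≡ 16 (mod 43)
16^2 = (16^1)^2 ≡ 16^2 = 256 ≡ 41 (mod 43)
16^3 = 16^2 · 16^1 ≡ 41 · 16 ≡ 11 (mod 43).

11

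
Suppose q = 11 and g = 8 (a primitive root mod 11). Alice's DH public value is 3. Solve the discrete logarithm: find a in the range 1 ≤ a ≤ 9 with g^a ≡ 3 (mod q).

Try successive powers of 8 modulo 11:
8^1 ≡ 8
8^2 ≡ 9
8^3 ≡ 6
8^4 ≡ 4
8^5 ≡ 10
8^6 ≡ 3
Found: a = 6.

6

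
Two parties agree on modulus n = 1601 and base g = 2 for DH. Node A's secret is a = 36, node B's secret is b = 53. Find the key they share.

Node A sends A = g^a mod n = 2^36 mod 1601.
2^1 ≡ 2 (mod 1601)
2^2 = (2^1)^2 ≡ 2^2 = 4 ≡ 4 (mod 1601)
2^4 = (2^2)^2 ≡ 4^2 = 16 ≡ 16 (mod 1601)
2^8 = (2^4)^2 ≡ 16^2 = 256 ≡ 256 (mod 1601)
2^16 = (2^8)^2 ≡ 256^2 = 65536 ≡ 1496 (mod 1601)
2^32 = (2^16)^2 ≡ 1496^2 = 2238016 ≡ 1419 (mod 1601)
2^36 = 2^32 · 2^4 ≡ 1419 · 16 ≡ 290 (mod 1601).
So A = 290. Node B then computes K = A^b mod n = 290^53 mod 1601.
290^1 ≡ 290 (mod 1601)
290^2 = (290^1)^2 ≡ 290^2 = 84100 ≡ 848 (mod 1601)
290^4 = (290^2)^2 ≡ 848^2 = 719104 ≡ 255 (mod 1601)
290^8 = (290^4)^2 ≡ 255^2 = 65025 ≡ 985 (mod 1601)
290^16 = (290^8)^2 ≡ 985^2 = 970225 ≡ 19 (mod 1601)
290^32 = (290^16)^2 ≡ 19^2 = 361 ≡ 361 (mod 1601)
290^53 = 290^32 · 290^16 · 290^4 · 290^1 ≡ 361 · 19 · 255 · 290 ≡ 634 (mod 1601).

634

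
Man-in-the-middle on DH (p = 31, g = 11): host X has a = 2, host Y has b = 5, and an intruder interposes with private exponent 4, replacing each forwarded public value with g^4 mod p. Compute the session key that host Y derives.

25

Host Y receives an intruder's public value M = 11^4 mod 31 instead of the honest one.
11^1 ≡ 11 (mod 31)
11^2 = (11^1)^2 ≡ 11^2 = 121 ≡ 28 (mod 31)
11^4 = (11^2)^2 ≡ 28^2 = 784 ≡ 9 (mod 31)
So M = 9. Host Y computes K = M^5 mod 31.
9^1 ≡ 9 (mod 31)
9^2 = (9^1)^2 ≡ 9^2 = 81 ≡ 19 (mod 31)
9^4 = (9^2)^2 ≡ 19^2 = 361 ≡ 20 (mod 31)
9^5 = 9^4 · 9^1 ≡ 20 · 9 ≡ 25 (mod 31).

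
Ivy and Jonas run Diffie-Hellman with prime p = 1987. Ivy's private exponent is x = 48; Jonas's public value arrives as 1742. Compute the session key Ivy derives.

Shared key K = 1742^48 mod 1987.
1742^1 ≡ 1742 (mod 1987)
1742^2 = (1742^1)^2 ≡ 1742^2 = 3034564 ≡ 415 (mod 1987)
1742^4 = (1742^2)^2 ≡ 415^2 = 172225 ≡ 1343 (mod 1987)
1742^8 = (1742^4)^2 ≡ 1343^2 = 1803649 ≡ 1440 (mod 1987)
1742^16 = (1742^8)^2 ≡ 1440^2 = 2073600 ≡ 1159 (mod 1987)
1742^32 = (1742^16)^2 ≡ 1159^2 = 1343281 ≡ 69 (mod 1987)
1742^48 = 1742^32 · 1742^16 ≡ 69 · 1159 ≡ 491 (mod 1987).

491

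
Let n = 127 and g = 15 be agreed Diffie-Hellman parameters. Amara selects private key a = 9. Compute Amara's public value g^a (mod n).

Public value = 15^9 (mod 127).
15^1 ≡ 15 (mod 127)
15^2 = (15^1)^2 ≡ 15^2 = 225 ≡ 98 (mod 127)
15^4 = (15^2)^2 ≡ 98^2 = 9604 ≡ 79 (mod 127)
15^8 = (15^4)^2 ≡ 79^2 = 6241 ≡ 18 (mod 127)
15^9 = 15^8 · 15^1 ≡ 18 · 15 ≡ 16 (mod 127).

16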